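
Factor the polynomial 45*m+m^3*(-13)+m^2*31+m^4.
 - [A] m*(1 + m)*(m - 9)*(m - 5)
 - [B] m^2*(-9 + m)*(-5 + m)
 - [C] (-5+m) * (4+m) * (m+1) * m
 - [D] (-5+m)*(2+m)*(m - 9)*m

We need to factor 45*m+m^3*(-13)+m^2*31+m^4.
The factored form is m*(1 + m)*(m - 9)*(m - 5).
A) m*(1 + m)*(m - 9)*(m - 5)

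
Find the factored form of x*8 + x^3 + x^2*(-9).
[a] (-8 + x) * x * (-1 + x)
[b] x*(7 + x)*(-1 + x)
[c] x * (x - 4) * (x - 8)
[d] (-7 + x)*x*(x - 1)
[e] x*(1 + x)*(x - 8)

We need to factor x*8 + x^3 + x^2*(-9).
The factored form is (-8 + x) * x * (-1 + x).
a) (-8 + x) * x * (-1 + x)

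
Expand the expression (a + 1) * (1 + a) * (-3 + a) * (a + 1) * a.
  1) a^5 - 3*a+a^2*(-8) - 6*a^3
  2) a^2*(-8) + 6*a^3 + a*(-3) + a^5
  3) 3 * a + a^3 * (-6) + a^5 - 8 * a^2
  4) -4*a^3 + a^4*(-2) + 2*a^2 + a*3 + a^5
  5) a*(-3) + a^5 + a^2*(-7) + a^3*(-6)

Expanding (a + 1) * (1 + a) * (-3 + a) * (a + 1) * a:
= a^5 - 3*a+a^2*(-8) - 6*a^3
1) a^5 - 3*a+a^2*(-8) - 6*a^3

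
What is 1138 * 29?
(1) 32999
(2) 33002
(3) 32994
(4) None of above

1138 * 29 = 33002
2) 33002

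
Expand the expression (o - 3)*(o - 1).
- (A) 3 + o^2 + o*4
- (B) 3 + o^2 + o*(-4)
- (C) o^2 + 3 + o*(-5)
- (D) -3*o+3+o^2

Expanding (o - 3)*(o - 1):
= 3 + o^2 + o*(-4)
B) 3 + o^2 + o*(-4)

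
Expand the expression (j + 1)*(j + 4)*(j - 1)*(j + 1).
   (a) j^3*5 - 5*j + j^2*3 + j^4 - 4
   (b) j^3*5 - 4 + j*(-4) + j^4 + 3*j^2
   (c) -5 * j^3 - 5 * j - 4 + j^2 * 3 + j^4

Expanding (j + 1)*(j + 4)*(j - 1)*(j + 1):
= j^3*5 - 5*j + j^2*3 + j^4 - 4
a) j^3*5 - 5*j + j^2*3 + j^4 - 4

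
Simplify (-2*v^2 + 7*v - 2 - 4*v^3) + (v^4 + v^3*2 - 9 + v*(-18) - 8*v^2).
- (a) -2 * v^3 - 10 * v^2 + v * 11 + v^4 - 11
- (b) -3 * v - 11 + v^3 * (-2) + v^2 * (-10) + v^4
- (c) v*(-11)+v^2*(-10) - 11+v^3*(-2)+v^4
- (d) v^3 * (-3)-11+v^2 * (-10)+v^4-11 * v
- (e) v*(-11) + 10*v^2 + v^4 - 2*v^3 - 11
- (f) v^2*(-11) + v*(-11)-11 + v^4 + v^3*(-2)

Adding the polynomials and combining like terms:
(-2*v^2 + 7*v - 2 - 4*v^3) + (v^4 + v^3*2 - 9 + v*(-18) - 8*v^2)
= v*(-11)+v^2*(-10) - 11+v^3*(-2)+v^4
c) v*(-11)+v^2*(-10) - 11+v^3*(-2)+v^4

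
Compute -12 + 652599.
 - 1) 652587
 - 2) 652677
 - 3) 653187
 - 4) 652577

-12 + 652599 = 652587
1) 652587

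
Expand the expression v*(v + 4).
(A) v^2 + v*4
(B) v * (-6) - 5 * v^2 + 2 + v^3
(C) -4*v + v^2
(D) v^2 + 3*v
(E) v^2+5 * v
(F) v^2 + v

Expanding v*(v + 4):
= v^2 + v*4
A) v^2 + v*4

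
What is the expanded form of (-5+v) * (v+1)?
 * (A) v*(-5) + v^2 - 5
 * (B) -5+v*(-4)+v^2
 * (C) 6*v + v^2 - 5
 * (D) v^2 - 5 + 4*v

Expanding (-5+v) * (v+1):
= -5+v*(-4)+v^2
B) -5+v*(-4)+v^2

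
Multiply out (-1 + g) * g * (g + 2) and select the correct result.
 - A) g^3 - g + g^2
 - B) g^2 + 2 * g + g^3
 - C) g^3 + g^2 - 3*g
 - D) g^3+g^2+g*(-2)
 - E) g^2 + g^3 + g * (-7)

Expanding (-1 + g) * g * (g + 2):
= g^3+g^2+g*(-2)
D) g^3+g^2+g*(-2)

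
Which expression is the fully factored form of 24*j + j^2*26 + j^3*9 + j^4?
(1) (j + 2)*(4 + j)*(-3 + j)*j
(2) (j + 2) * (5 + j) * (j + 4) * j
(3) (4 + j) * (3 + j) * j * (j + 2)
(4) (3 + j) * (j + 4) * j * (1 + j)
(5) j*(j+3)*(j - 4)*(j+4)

We need to factor 24*j + j^2*26 + j^3*9 + j^4.
The factored form is (4 + j) * (3 + j) * j * (j + 2).
3) (4 + j) * (3 + j) * j * (j + 2)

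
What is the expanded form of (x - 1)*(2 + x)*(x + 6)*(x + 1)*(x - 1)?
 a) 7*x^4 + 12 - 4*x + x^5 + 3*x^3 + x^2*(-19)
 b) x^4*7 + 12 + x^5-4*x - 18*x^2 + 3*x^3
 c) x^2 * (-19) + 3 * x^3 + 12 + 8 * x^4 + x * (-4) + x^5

Expanding (x - 1)*(2 + x)*(x + 6)*(x + 1)*(x - 1):
= 7*x^4 + 12 - 4*x + x^5 + 3*x^3 + x^2*(-19)
a) 7*x^4 + 12 - 4*x + x^5 + 3*x^3 + x^2*(-19)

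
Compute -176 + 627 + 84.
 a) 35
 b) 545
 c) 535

First: -176 + 627 = 451
Then: 451 + 84 = 535
c) 535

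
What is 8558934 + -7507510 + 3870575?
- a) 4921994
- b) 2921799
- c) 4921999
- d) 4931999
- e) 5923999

First: 8558934 + -7507510 = 1051424
Then: 1051424 + 3870575 = 4921999
c) 4921999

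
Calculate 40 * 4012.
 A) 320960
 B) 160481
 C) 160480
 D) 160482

40 * 4012 = 160480
C) 160480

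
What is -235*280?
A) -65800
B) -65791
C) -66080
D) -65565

-235 * 280 = -65800
A) -65800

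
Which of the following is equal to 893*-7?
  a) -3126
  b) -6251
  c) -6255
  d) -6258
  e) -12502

893 * -7 = -6251
b) -6251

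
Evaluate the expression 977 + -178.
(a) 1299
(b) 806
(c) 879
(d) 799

977 + -178 = 799
d) 799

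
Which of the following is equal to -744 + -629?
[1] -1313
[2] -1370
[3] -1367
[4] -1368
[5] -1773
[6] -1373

-744 + -629 = -1373
6) -1373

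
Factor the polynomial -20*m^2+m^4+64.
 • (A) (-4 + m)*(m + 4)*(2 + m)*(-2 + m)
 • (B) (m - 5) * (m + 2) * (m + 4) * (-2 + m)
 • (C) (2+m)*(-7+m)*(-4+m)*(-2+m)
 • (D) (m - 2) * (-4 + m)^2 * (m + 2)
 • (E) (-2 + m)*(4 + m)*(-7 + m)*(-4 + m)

We need to factor -20*m^2+m^4+64.
The factored form is (-4 + m)*(m + 4)*(2 + m)*(-2 + m).
A) (-4 + m)*(m + 4)*(2 + m)*(-2 + m)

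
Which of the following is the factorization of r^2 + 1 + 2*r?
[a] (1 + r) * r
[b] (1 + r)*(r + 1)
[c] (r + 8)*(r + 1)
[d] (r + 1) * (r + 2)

We need to factor r^2 + 1 + 2*r.
The factored form is (1 + r)*(r + 1).
b) (1 + r)*(r + 1)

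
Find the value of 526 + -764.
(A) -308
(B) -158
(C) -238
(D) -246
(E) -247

526 + -764 = -238
C) -238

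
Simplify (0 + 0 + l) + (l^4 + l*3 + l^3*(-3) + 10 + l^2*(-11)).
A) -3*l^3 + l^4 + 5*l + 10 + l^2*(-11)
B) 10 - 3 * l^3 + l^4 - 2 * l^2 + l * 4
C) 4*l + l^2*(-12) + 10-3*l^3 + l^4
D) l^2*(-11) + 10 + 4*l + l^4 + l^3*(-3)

Adding the polynomials and combining like terms:
(0 + 0 + l) + (l^4 + l*3 + l^3*(-3) + 10 + l^2*(-11))
= l^2*(-11) + 10 + 4*l + l^4 + l^3*(-3)
D) l^2*(-11) + 10 + 4*l + l^4 + l^3*(-3)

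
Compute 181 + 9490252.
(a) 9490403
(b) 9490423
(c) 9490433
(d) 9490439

181 + 9490252 = 9490433
c) 9490433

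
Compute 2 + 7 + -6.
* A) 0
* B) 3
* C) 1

First: 2 + 7 = 9
Then: 9 + -6 = 3
B) 3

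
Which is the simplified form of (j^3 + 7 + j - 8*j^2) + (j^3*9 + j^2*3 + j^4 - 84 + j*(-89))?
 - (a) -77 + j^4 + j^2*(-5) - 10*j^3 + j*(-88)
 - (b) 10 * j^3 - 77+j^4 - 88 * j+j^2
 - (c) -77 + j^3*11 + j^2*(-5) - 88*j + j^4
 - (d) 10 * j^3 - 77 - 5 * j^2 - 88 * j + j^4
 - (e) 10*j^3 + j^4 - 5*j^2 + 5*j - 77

Adding the polynomials and combining like terms:
(j^3 + 7 + j - 8*j^2) + (j^3*9 + j^2*3 + j^4 - 84 + j*(-89))
= 10 * j^3 - 77 - 5 * j^2 - 88 * j + j^4
d) 10 * j^3 - 77 - 5 * j^2 - 88 * j + j^4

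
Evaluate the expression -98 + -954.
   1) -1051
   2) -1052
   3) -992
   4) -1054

-98 + -954 = -1052
2) -1052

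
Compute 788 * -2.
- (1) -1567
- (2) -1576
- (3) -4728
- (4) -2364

788 * -2 = -1576
2) -1576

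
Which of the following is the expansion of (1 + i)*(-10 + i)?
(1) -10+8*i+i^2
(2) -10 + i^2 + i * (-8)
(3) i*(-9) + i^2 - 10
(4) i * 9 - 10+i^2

Expanding (1 + i)*(-10 + i):
= i*(-9) + i^2 - 10
3) i*(-9) + i^2 - 10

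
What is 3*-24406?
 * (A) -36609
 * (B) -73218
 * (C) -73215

3 * -24406 = -73218
B) -73218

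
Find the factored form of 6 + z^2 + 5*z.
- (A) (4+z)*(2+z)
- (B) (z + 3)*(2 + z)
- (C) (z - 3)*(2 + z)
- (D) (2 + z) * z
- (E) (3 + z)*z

We need to factor 6 + z^2 + 5*z.
The factored form is (z + 3)*(2 + z).
B) (z + 3)*(2 + z)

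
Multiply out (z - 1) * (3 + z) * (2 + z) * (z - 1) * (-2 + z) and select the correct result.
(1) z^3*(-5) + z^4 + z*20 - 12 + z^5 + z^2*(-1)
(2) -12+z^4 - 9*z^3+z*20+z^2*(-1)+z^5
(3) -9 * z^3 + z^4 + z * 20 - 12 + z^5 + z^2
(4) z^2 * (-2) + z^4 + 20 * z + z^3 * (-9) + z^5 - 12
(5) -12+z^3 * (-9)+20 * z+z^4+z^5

Expanding (z - 1) * (3 + z) * (2 + z) * (z - 1) * (-2 + z):
= -12+z^4 - 9*z^3+z*20+z^2*(-1)+z^5
2) -12+z^4 - 9*z^3+z*20+z^2*(-1)+z^5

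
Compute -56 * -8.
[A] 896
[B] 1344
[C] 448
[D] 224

-56 * -8 = 448
C) 448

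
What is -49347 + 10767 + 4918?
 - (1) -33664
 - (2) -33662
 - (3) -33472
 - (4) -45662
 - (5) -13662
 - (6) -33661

First: -49347 + 10767 = -38580
Then: -38580 + 4918 = -33662
2) -33662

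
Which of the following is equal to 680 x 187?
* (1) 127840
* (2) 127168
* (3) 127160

680 * 187 = 127160
3) 127160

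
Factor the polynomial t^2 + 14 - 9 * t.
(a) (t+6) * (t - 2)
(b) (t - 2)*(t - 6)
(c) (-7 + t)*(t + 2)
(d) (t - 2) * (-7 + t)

We need to factor t^2 + 14 - 9 * t.
The factored form is (t - 2) * (-7 + t).
d) (t - 2) * (-7 + t)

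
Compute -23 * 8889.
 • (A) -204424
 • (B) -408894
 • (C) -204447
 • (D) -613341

-23 * 8889 = -204447
C) -204447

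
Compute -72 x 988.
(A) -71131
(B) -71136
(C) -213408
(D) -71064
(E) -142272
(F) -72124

-72 * 988 = -71136
B) -71136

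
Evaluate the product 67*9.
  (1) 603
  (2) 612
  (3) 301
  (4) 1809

67 * 9 = 603
1) 603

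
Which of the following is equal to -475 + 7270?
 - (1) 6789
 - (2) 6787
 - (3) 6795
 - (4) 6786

-475 + 7270 = 6795
3) 6795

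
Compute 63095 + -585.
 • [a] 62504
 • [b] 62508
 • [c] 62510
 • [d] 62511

63095 + -585 = 62510
c) 62510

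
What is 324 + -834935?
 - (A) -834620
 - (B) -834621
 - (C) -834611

324 + -834935 = -834611
C) -834611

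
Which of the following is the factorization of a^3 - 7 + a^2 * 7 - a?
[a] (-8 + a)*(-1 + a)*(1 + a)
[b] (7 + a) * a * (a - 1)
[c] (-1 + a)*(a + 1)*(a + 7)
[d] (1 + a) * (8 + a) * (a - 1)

We need to factor a^3 - 7 + a^2 * 7 - a.
The factored form is (-1 + a)*(a + 1)*(a + 7).
c) (-1 + a)*(a + 1)*(a + 7)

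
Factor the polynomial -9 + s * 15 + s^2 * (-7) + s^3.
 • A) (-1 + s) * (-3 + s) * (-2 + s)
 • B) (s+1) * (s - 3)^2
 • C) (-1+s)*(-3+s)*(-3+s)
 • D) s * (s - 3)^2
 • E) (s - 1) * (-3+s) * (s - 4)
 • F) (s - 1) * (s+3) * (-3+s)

We need to factor -9 + s * 15 + s^2 * (-7) + s^3.
The factored form is (-1+s)*(-3+s)*(-3+s).
C) (-1+s)*(-3+s)*(-3+s)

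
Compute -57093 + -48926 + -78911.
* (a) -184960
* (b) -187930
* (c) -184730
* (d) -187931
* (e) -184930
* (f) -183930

First: -57093 + -48926 = -106019
Then: -106019 + -78911 = -184930
e) -184930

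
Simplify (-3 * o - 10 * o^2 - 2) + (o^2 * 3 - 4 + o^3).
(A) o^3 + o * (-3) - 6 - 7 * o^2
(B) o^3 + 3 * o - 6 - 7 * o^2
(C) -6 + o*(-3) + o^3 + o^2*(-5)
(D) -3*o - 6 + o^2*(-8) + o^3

Adding the polynomials and combining like terms:
(-3*o - 10*o^2 - 2) + (o^2*3 - 4 + o^3)
= o^3 + o * (-3) - 6 - 7 * o^2
A) o^3 + o * (-3) - 6 - 7 * o^2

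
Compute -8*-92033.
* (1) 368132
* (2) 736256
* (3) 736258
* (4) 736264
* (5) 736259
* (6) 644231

-8 * -92033 = 736264
4) 736264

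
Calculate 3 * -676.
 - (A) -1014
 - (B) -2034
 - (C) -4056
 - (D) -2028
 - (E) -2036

3 * -676 = -2028
D) -2028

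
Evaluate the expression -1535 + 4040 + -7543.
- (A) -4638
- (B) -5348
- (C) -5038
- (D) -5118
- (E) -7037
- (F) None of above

First: -1535 + 4040 = 2505
Then: 2505 + -7543 = -5038
C) -5038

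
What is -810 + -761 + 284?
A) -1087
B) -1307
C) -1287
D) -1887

First: -810 + -761 = -1571
Then: -1571 + 284 = -1287
C) -1287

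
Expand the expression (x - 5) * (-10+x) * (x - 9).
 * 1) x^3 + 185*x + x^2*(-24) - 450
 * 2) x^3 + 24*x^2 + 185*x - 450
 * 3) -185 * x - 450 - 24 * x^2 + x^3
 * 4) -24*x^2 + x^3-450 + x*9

Expanding (x - 5) * (-10+x) * (x - 9):
= x^3 + 185*x + x^2*(-24) - 450
1) x^3 + 185*x + x^2*(-24) - 450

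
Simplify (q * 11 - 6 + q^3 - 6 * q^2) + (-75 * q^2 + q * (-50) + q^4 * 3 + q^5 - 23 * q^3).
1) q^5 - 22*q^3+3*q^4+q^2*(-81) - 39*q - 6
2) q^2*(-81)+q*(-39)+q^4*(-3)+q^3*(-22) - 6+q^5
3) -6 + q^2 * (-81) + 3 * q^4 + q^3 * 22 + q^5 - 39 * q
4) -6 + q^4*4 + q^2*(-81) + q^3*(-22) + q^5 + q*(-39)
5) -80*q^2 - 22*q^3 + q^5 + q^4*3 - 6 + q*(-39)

Adding the polynomials and combining like terms:
(q*11 - 6 + q^3 - 6*q^2) + (-75*q^2 + q*(-50) + q^4*3 + q^5 - 23*q^3)
= q^5 - 22*q^3+3*q^4+q^2*(-81) - 39*q - 6
1) q^5 - 22*q^3+3*q^4+q^2*(-81) - 39*q - 6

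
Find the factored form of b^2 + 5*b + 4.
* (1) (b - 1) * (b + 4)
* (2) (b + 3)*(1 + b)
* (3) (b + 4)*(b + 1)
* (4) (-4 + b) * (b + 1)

We need to factor b^2 + 5*b + 4.
The factored form is (b + 4)*(b + 1).
3) (b + 4)*(b + 1)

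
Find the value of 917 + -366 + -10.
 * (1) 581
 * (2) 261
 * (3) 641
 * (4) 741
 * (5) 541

First: 917 + -366 = 551
Then: 551 + -10 = 541
5) 541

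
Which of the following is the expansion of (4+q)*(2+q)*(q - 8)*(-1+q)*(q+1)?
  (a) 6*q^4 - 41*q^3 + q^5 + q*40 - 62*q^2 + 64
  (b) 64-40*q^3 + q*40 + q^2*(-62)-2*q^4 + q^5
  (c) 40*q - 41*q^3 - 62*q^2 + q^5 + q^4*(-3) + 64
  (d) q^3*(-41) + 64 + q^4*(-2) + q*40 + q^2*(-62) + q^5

Expanding (4+q)*(2+q)*(q - 8)*(-1+q)*(q+1):
= q^3*(-41) + 64 + q^4*(-2) + q*40 + q^2*(-62) + q^5
d) q^3*(-41) + 64 + q^4*(-2) + q*40 + q^2*(-62) + q^5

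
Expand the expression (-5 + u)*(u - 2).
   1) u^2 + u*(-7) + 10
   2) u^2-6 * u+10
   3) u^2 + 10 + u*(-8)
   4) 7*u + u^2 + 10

Expanding (-5 + u)*(u - 2):
= u^2 + u*(-7) + 10
1) u^2 + u*(-7) + 10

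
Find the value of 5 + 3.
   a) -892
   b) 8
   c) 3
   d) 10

5 + 3 = 8
b) 8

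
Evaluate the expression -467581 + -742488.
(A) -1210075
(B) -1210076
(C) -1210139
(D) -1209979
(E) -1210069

-467581 + -742488 = -1210069
E) -1210069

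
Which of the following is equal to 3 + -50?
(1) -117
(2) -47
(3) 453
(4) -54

3 + -50 = -47
2) -47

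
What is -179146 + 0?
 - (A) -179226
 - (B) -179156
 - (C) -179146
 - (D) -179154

-179146 + 0 = -179146
C) -179146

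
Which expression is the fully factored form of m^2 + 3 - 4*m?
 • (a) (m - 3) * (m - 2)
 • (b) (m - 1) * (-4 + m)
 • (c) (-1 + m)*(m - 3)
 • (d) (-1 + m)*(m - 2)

We need to factor m^2 + 3 - 4*m.
The factored form is (-1 + m)*(m - 3).
c) (-1 + m)*(m - 3)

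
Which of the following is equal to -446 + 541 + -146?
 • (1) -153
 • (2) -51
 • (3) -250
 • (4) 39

First: -446 + 541 = 95
Then: 95 + -146 = -51
2) -51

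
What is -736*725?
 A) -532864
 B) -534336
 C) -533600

-736 * 725 = -533600
C) -533600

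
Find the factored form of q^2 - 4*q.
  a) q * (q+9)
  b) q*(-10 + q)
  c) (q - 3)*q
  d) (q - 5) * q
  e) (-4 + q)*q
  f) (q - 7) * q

We need to factor q^2 - 4*q.
The factored form is (-4 + q)*q.
e) (-4 + q)*q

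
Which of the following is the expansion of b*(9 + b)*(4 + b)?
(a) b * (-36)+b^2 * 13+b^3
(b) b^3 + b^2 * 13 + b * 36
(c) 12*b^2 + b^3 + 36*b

Expanding b*(9 + b)*(4 + b):
= b^3 + b^2 * 13 + b * 36
b) b^3 + b^2 * 13 + b * 36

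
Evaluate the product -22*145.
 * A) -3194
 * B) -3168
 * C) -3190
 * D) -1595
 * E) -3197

-22 * 145 = -3190
C) -3190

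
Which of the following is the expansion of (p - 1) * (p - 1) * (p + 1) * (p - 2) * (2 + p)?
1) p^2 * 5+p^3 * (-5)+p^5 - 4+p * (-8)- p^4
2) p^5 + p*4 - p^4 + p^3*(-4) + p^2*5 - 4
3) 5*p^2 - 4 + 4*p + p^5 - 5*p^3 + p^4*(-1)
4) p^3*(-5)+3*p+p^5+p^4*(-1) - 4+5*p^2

Expanding (p - 1) * (p - 1) * (p + 1) * (p - 2) * (2 + p):
= 5*p^2 - 4 + 4*p + p^5 - 5*p^3 + p^4*(-1)
3) 5*p^2 - 4 + 4*p + p^5 - 5*p^3 + p^4*(-1)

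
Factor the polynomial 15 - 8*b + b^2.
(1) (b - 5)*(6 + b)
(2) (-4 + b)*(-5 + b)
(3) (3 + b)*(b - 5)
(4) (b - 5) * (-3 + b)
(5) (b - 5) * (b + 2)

We need to factor 15 - 8*b + b^2.
The factored form is (b - 5) * (-3 + b).
4) (b - 5) * (-3 + b)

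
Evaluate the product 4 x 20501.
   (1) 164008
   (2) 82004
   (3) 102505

4 * 20501 = 82004
2) 82004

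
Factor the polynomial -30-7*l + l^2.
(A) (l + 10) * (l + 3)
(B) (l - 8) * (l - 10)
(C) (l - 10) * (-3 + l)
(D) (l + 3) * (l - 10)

We need to factor -30-7*l + l^2.
The factored form is (l + 3) * (l - 10).
D) (l + 3) * (l - 10)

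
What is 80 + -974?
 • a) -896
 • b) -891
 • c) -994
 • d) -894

80 + -974 = -894
d) -894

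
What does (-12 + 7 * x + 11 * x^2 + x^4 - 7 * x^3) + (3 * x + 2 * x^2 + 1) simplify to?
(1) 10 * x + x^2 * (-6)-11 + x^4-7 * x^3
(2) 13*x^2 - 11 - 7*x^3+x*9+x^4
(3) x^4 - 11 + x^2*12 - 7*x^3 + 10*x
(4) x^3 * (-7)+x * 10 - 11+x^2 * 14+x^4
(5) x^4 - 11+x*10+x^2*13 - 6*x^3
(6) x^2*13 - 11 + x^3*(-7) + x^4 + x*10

Adding the polynomials and combining like terms:
(-12 + 7*x + 11*x^2 + x^4 - 7*x^3) + (3*x + 2*x^2 + 1)
= x^2*13 - 11 + x^3*(-7) + x^4 + x*10
6) x^2*13 - 11 + x^3*(-7) + x^4 + x*10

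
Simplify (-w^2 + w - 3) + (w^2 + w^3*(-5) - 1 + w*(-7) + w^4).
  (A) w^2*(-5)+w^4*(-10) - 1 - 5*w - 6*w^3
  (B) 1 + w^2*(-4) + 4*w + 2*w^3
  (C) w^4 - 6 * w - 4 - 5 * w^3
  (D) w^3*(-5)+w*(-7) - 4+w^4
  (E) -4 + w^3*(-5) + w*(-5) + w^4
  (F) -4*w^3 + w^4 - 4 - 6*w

Adding the polynomials and combining like terms:
(-w^2 + w - 3) + (w^2 + w^3*(-5) - 1 + w*(-7) + w^4)
= w^4 - 6 * w - 4 - 5 * w^3
C) w^4 - 6 * w - 4 - 5 * w^3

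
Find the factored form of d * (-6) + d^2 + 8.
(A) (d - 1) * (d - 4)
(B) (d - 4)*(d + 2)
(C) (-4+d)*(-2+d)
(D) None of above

We need to factor d * (-6) + d^2 + 8.
The factored form is (-4+d)*(-2+d).
C) (-4+d)*(-2+d)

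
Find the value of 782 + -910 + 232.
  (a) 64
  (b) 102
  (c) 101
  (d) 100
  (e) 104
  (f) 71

First: 782 + -910 = -128
Then: -128 + 232 = 104
e) 104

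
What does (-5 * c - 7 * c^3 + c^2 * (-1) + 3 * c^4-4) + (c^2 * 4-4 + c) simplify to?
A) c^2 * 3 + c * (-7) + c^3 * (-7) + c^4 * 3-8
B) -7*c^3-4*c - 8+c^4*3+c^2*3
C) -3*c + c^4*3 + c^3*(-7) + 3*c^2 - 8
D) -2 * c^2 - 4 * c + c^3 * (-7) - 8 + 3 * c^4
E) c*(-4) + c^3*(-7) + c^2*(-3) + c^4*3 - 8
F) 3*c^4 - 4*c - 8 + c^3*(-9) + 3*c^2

Adding the polynomials and combining like terms:
(-5*c - 7*c^3 + c^2*(-1) + 3*c^4 - 4) + (c^2*4 - 4 + c)
= -7*c^3-4*c - 8+c^4*3+c^2*3
B) -7*c^3-4*c - 8+c^4*3+c^2*3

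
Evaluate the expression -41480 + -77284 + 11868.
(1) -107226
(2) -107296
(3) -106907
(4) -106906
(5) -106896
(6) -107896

First: -41480 + -77284 = -118764
Then: -118764 + 11868 = -106896
5) -106896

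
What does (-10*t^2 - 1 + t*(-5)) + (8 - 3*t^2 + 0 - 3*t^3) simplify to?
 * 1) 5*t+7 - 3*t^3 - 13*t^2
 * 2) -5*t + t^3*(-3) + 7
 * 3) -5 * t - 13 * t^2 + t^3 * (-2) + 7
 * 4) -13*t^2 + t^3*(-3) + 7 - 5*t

Adding the polynomials and combining like terms:
(-10*t^2 - 1 + t*(-5)) + (8 - 3*t^2 + 0 - 3*t^3)
= -13*t^2 + t^3*(-3) + 7 - 5*t
4) -13*t^2 + t^3*(-3) + 7 - 5*t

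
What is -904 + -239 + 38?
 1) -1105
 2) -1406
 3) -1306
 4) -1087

First: -904 + -239 = -1143
Then: -1143 + 38 = -1105
1) -1105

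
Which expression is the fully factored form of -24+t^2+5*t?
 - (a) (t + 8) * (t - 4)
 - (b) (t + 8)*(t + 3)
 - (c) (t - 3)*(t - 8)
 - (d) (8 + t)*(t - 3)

We need to factor -24+t^2+5*t.
The factored form is (8 + t)*(t - 3).
d) (8 + t)*(t - 3)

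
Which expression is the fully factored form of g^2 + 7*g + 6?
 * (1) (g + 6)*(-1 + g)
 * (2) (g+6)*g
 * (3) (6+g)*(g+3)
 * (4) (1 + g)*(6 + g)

We need to factor g^2 + 7*g + 6.
The factored form is (1 + g)*(6 + g).
4) (1 + g)*(6 + g)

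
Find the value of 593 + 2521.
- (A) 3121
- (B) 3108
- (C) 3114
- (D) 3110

593 + 2521 = 3114
C) 3114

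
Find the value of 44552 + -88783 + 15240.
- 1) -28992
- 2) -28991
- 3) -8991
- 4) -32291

First: 44552 + -88783 = -44231
Then: -44231 + 15240 = -28991
2) -28991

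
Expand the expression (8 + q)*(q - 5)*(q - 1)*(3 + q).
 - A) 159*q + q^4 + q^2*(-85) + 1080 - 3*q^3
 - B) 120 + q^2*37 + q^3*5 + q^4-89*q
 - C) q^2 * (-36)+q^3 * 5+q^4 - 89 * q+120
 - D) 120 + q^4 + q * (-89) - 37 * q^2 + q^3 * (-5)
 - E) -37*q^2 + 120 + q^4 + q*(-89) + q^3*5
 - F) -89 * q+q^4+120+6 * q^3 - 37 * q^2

Expanding (8 + q)*(q - 5)*(q - 1)*(3 + q):
= -37*q^2 + 120 + q^4 + q*(-89) + q^3*5
E) -37*q^2 + 120 + q^4 + q*(-89) + q^3*5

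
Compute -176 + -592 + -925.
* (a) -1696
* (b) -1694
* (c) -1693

First: -176 + -592 = -768
Then: -768 + -925 = -1693
c) -1693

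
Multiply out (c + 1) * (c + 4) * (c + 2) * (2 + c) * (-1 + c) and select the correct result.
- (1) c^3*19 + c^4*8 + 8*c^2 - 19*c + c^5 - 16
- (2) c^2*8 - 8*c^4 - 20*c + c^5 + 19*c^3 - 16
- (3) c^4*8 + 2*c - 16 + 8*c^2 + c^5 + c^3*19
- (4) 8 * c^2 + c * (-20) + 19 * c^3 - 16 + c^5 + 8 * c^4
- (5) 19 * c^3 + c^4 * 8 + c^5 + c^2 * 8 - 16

Expanding (c + 1) * (c + 4) * (c + 2) * (2 + c) * (-1 + c):
= 8 * c^2 + c * (-20) + 19 * c^3 - 16 + c^5 + 8 * c^4
4) 8 * c^2 + c * (-20) + 19 * c^3 - 16 + c^5 + 8 * c^4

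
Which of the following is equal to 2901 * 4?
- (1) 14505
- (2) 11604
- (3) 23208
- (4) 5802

2901 * 4 = 11604
2) 11604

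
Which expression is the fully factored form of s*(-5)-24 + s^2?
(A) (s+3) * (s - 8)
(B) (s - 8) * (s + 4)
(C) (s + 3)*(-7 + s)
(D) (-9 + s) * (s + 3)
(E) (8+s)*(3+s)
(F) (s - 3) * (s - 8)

We need to factor s*(-5)-24 + s^2.
The factored form is (s+3) * (s - 8).
A) (s+3) * (s - 8)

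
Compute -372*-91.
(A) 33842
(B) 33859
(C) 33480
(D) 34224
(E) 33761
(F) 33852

-372 * -91 = 33852
F) 33852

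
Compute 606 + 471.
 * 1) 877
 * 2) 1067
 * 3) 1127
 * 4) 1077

606 + 471 = 1077
4) 1077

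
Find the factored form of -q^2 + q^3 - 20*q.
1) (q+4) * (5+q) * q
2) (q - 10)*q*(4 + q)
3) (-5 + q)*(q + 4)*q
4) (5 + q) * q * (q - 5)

We need to factor -q^2 + q^3 - 20*q.
The factored form is (-5 + q)*(q + 4)*q.
3) (-5 + q)*(q + 4)*q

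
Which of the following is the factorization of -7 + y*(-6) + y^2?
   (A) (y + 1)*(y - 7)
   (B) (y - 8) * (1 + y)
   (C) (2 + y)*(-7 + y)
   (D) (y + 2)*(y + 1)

We need to factor -7 + y*(-6) + y^2.
The factored form is (y + 1)*(y - 7).
A) (y + 1)*(y - 7)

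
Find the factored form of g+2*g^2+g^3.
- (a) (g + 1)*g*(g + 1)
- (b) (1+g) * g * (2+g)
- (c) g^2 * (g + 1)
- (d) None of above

We need to factor g+2*g^2+g^3.
The factored form is (g + 1)*g*(g + 1).
a) (g + 1)*g*(g + 1)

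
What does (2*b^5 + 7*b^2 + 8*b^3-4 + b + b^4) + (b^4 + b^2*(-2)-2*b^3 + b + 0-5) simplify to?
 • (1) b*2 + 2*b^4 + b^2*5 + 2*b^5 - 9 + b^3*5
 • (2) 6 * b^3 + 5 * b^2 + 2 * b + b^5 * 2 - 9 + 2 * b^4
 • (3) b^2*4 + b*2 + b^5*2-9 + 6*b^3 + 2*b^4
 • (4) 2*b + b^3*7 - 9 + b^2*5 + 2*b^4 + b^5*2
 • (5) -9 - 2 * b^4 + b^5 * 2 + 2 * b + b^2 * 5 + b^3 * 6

Adding the polynomials and combining like terms:
(2*b^5 + 7*b^2 + 8*b^3 - 4 + b + b^4) + (b^4 + b^2*(-2) - 2*b^3 + b + 0 - 5)
= 6 * b^3 + 5 * b^2 + 2 * b + b^5 * 2 - 9 + 2 * b^4
2) 6 * b^3 + 5 * b^2 + 2 * b + b^5 * 2 - 9 + 2 * b^4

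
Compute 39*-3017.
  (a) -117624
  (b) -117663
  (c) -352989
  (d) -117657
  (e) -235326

39 * -3017 = -117663
b) -117663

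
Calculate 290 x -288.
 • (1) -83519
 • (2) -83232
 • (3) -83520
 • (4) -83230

290 * -288 = -83520
3) -83520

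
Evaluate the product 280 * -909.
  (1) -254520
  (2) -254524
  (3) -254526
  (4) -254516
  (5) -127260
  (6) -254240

280 * -909 = -254520
1) -254520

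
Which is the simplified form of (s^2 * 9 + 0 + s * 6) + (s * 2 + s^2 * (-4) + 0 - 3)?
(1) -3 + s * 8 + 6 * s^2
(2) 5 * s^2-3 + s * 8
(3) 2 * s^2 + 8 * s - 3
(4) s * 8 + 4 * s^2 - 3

Adding the polynomials and combining like terms:
(s^2*9 + 0 + s*6) + (s*2 + s^2*(-4) + 0 - 3)
= 5 * s^2-3 + s * 8
2) 5 * s^2-3 + s * 8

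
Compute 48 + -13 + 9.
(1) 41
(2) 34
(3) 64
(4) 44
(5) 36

First: 48 + -13 = 35
Then: 35 + 9 = 44
4) 44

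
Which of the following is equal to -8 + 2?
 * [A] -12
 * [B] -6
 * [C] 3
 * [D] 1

-8 + 2 = -6
B) -6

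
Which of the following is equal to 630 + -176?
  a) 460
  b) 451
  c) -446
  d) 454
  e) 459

630 + -176 = 454
d) 454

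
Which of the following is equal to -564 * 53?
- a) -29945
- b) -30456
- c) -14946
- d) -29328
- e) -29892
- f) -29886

-564 * 53 = -29892
e) -29892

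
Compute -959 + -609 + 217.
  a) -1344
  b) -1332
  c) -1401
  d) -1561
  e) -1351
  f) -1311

First: -959 + -609 = -1568
Then: -1568 + 217 = -1351
e) -1351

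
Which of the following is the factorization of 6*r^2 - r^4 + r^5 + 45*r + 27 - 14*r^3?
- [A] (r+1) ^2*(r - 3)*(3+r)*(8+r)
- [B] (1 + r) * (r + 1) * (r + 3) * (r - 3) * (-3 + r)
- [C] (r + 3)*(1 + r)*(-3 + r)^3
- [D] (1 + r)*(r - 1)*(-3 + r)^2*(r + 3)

We need to factor 6*r^2 - r^4 + r^5 + 45*r + 27 - 14*r^3.
The factored form is (1 + r) * (r + 1) * (r + 3) * (r - 3) * (-3 + r).
B) (1 + r) * (r + 1) * (r + 3) * (r - 3) * (-3 + r)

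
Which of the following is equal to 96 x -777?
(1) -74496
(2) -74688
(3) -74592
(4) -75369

96 * -777 = -74592
3) -74592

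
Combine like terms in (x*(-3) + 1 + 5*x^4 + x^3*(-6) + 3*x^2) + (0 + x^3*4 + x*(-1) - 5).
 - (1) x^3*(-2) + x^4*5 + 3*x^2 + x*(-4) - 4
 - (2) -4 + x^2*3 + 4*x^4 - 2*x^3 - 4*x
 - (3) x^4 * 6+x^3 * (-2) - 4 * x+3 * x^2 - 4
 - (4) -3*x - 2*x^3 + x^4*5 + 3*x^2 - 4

Adding the polynomials and combining like terms:
(x*(-3) + 1 + 5*x^4 + x^3*(-6) + 3*x^2) + (0 + x^3*4 + x*(-1) - 5)
= x^3*(-2) + x^4*5 + 3*x^2 + x*(-4) - 4
1) x^3*(-2) + x^4*5 + 3*x^2 + x*(-4) - 4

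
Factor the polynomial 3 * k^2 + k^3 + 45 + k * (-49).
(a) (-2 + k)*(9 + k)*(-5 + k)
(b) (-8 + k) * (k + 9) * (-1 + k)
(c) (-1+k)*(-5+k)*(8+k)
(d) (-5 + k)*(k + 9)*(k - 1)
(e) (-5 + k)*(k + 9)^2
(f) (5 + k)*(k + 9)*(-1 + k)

We need to factor 3 * k^2 + k^3 + 45 + k * (-49).
The factored form is (-5 + k)*(k + 9)*(k - 1).
d) (-5 + k)*(k + 9)*(k - 1)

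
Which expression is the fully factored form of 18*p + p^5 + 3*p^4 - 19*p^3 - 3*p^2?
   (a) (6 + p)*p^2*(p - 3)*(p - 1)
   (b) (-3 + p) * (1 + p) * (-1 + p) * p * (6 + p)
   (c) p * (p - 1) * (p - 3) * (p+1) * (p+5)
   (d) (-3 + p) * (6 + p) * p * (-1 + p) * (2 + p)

We need to factor 18*p + p^5 + 3*p^4 - 19*p^3 - 3*p^2.
The factored form is (-3 + p) * (1 + p) * (-1 + p) * p * (6 + p).
b) (-3 + p) * (1 + p) * (-1 + p) * p * (6 + p)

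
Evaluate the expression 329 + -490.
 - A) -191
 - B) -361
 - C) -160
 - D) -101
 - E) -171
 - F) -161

329 + -490 = -161
F) -161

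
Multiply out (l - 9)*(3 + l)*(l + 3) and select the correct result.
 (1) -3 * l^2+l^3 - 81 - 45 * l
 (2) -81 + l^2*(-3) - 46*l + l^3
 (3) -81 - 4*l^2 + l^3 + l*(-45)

Expanding (l - 9)*(3 + l)*(l + 3):
= -3 * l^2+l^3 - 81 - 45 * l
1) -3 * l^2+l^3 - 81 - 45 * l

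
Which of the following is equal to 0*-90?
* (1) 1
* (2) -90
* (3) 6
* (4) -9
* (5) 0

0 * -90 = 0
5) 0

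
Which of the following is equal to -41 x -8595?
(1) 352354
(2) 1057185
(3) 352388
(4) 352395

-41 * -8595 = 352395
4) 352395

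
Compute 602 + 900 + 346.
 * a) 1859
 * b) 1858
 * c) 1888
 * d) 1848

First: 602 + 900 = 1502
Then: 1502 + 346 = 1848
d) 1848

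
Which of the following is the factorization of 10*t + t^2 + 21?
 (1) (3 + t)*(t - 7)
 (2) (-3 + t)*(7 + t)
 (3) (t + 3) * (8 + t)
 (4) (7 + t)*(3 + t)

We need to factor 10*t + t^2 + 21.
The factored form is (7 + t)*(3 + t).
4) (7 + t)*(3 + t)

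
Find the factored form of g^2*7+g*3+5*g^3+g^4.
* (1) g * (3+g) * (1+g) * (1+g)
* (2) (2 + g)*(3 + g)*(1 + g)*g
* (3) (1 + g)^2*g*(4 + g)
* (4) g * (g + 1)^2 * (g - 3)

We need to factor g^2*7+g*3+5*g^3+g^4.
The factored form is g * (3+g) * (1+g) * (1+g).
1) g * (3+g) * (1+g) * (1+g)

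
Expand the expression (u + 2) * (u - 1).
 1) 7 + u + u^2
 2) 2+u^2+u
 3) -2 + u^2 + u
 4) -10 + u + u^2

Expanding (u + 2) * (u - 1):
= -2 + u^2 + u
3) -2 + u^2 + u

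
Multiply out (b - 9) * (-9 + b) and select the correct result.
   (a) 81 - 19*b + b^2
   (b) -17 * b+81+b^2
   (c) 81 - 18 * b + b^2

Expanding (b - 9) * (-9 + b):
= 81 - 18 * b + b^2
c) 81 - 18 * b + b^2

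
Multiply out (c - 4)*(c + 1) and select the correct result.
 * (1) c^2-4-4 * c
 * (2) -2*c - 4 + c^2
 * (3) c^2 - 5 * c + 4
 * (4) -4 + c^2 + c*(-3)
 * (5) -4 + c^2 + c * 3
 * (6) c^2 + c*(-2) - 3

Expanding (c - 4)*(c + 1):
= -4 + c^2 + c*(-3)
4) -4 + c^2 + c*(-3)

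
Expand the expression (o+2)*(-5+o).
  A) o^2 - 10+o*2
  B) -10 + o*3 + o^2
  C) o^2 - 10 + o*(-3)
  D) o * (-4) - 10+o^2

Expanding (o+2)*(-5+o):
= o^2 - 10 + o*(-3)
C) o^2 - 10 + o*(-3)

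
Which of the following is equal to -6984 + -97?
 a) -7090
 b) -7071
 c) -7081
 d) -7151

-6984 + -97 = -7081
c) -7081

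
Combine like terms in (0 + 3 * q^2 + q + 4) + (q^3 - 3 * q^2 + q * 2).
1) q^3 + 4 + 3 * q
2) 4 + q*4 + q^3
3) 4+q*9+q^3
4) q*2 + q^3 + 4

Adding the polynomials and combining like terms:
(0 + 3*q^2 + q + 4) + (q^3 - 3*q^2 + q*2)
= q^3 + 4 + 3 * q
1) q^3 + 4 + 3 * q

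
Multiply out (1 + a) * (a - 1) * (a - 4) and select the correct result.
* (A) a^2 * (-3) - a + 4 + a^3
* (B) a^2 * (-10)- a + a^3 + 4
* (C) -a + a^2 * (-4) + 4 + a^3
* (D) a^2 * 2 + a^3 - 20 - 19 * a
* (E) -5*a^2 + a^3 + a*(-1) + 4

Expanding (1 + a) * (a - 1) * (a - 4):
= -a + a^2 * (-4) + 4 + a^3
C) -a + a^2 * (-4) + 4 + a^3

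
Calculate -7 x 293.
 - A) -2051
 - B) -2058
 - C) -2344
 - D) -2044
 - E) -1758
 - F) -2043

-7 * 293 = -2051
A) -2051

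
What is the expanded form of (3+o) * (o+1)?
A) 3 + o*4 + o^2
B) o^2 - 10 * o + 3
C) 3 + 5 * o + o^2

Expanding (3+o) * (o+1):
= 3 + o*4 + o^2
A) 3 + o*4 + o^2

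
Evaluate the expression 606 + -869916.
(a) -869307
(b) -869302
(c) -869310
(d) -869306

606 + -869916 = -869310
c) -869310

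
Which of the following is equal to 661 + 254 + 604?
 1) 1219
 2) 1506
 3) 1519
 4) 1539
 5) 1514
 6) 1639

First: 661 + 254 = 915
Then: 915 + 604 = 1519
3) 1519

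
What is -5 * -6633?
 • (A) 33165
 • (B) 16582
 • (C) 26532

-5 * -6633 = 33165
A) 33165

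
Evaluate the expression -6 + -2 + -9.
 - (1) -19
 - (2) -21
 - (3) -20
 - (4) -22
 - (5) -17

First: -6 + -2 = -8
Then: -8 + -9 = -17
5) -17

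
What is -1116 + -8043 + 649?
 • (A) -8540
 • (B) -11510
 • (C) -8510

First: -1116 + -8043 = -9159
Then: -9159 + 649 = -8510
C) -8510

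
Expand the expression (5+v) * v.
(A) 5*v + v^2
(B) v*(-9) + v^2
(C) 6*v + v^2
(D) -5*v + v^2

Expanding (5+v) * v:
= 5*v + v^2
A) 5*v + v^2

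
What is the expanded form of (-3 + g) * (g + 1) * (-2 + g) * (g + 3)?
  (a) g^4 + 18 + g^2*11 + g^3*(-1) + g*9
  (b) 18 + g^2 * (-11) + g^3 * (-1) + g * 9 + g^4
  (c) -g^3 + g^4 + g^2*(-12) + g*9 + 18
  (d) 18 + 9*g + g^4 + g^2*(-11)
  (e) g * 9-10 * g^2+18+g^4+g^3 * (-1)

Expanding (-3 + g) * (g + 1) * (-2 + g) * (g + 3):
= 18 + g^2 * (-11) + g^3 * (-1) + g * 9 + g^4
b) 18 + g^2 * (-11) + g^3 * (-1) + g * 9 + g^4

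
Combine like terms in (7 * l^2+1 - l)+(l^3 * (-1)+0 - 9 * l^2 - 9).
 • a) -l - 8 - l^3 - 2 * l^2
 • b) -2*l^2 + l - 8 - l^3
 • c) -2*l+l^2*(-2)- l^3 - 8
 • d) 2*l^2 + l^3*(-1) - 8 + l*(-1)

Adding the polynomials and combining like terms:
(7*l^2 + 1 - l) + (l^3*(-1) + 0 - 9*l^2 - 9)
= -l - 8 - l^3 - 2 * l^2
a) -l - 8 - l^3 - 2 * l^2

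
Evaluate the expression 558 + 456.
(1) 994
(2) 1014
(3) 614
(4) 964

558 + 456 = 1014
2) 1014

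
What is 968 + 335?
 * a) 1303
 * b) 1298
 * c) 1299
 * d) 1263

968 + 335 = 1303
a) 1303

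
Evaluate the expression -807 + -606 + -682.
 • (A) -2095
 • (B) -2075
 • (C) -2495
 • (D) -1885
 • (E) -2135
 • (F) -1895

First: -807 + -606 = -1413
Then: -1413 + -682 = -2095
A) -2095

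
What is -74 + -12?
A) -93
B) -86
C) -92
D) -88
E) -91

-74 + -12 = -86
B) -86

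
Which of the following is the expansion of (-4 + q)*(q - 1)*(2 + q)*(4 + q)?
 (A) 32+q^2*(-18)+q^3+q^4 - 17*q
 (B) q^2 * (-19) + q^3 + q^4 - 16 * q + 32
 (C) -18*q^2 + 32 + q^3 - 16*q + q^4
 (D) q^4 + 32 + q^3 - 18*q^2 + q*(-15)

Expanding (-4 + q)*(q - 1)*(2 + q)*(4 + q):
= -18*q^2 + 32 + q^3 - 16*q + q^4
C) -18*q^2 + 32 + q^3 - 16*q + q^4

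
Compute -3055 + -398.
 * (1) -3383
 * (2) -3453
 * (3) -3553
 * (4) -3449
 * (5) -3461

-3055 + -398 = -3453
2) -3453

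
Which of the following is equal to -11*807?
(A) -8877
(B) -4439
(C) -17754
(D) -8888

-11 * 807 = -8877
A) -8877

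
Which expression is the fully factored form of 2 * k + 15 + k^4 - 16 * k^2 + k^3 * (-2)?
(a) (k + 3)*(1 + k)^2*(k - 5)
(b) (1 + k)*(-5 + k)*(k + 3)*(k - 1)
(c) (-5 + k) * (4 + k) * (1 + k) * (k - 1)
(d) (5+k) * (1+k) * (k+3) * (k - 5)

We need to factor 2 * k + 15 + k^4 - 16 * k^2 + k^3 * (-2).
The factored form is (1 + k)*(-5 + k)*(k + 3)*(k - 1).
b) (1 + k)*(-5 + k)*(k + 3)*(k - 1)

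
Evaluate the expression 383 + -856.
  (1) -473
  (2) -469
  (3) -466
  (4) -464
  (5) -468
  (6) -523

383 + -856 = -473
1) -473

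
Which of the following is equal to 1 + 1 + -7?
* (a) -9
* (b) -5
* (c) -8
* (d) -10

First: 1 + 1 = 2
Then: 2 + -7 = -5
b) -5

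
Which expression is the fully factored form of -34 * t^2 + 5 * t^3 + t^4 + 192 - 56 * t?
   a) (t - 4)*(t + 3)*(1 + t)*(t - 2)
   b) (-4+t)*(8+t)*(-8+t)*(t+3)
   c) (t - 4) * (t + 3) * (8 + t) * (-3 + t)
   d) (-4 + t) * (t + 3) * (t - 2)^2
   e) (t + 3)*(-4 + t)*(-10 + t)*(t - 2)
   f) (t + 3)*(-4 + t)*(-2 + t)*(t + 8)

We need to factor -34 * t^2 + 5 * t^3 + t^4 + 192 - 56 * t.
The factored form is (t + 3)*(-4 + t)*(-2 + t)*(t + 8).
f) (t + 3)*(-4 + t)*(-2 + t)*(t + 8)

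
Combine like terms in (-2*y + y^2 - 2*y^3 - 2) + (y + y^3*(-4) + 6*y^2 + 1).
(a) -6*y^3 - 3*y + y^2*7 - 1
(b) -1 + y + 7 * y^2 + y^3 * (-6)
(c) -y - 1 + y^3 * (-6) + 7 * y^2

Adding the polynomials and combining like terms:
(-2*y + y^2 - 2*y^3 - 2) + (y + y^3*(-4) + 6*y^2 + 1)
= -y - 1 + y^3 * (-6) + 7 * y^2
c) -y - 1 + y^3 * (-6) + 7 * y^2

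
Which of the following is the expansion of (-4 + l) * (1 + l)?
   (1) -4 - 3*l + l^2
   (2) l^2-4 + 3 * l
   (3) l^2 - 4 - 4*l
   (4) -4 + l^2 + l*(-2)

Expanding (-4 + l) * (1 + l):
= -4 - 3*l + l^2
1) -4 - 3*l + l^2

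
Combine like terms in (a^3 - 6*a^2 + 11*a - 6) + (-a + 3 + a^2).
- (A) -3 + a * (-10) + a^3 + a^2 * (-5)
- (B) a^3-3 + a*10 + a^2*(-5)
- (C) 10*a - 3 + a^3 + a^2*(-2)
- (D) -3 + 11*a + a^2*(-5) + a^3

Adding the polynomials and combining like terms:
(a^3 - 6*a^2 + 11*a - 6) + (-a + 3 + a^2)
= a^3-3 + a*10 + a^2*(-5)
B) a^3-3 + a*10 + a^2*(-5)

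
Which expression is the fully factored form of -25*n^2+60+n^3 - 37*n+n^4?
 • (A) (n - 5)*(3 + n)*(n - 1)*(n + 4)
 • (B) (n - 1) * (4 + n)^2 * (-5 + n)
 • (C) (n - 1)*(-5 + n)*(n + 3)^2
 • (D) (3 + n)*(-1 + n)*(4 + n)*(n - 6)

We need to factor -25*n^2+60+n^3 - 37*n+n^4.
The factored form is (n - 5)*(3 + n)*(n - 1)*(n + 4).
A) (n - 5)*(3 + n)*(n - 1)*(n + 4)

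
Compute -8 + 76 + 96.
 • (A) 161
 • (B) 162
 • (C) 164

First: -8 + 76 = 68
Then: 68 + 96 = 164
C) 164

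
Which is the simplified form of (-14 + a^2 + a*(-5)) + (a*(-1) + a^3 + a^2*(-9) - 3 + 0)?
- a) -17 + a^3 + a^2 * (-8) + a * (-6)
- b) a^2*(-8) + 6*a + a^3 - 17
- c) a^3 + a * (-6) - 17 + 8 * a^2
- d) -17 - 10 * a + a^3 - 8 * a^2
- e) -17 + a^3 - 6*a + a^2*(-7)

Adding the polynomials and combining like terms:
(-14 + a^2 + a*(-5)) + (a*(-1) + a^3 + a^2*(-9) - 3 + 0)
= -17 + a^3 + a^2 * (-8) + a * (-6)
a) -17 + a^3 + a^2 * (-8) + a * (-6)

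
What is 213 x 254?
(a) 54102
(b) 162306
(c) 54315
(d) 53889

213 * 254 = 54102
a) 54102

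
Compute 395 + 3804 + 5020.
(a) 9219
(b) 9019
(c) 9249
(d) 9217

First: 395 + 3804 = 4199
Then: 4199 + 5020 = 9219
a) 9219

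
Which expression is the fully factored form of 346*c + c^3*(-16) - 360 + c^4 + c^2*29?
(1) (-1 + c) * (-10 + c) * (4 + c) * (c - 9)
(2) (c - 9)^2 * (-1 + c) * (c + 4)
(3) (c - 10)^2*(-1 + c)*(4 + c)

We need to factor 346*c + c^3*(-16) - 360 + c^4 + c^2*29.
The factored form is (-1 + c) * (-10 + c) * (4 + c) * (c - 9).
1) (-1 + c) * (-10 + c) * (4 + c) * (c - 9)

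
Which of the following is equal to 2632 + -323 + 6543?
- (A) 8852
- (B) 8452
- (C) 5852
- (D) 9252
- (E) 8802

First: 2632 + -323 = 2309
Then: 2309 + 6543 = 8852
A) 8852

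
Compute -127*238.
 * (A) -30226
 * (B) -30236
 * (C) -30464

-127 * 238 = -30226
A) -30226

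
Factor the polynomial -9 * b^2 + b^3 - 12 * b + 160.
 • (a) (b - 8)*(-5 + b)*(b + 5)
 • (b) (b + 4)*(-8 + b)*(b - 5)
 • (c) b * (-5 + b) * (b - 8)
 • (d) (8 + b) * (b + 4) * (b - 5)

We need to factor -9 * b^2 + b^3 - 12 * b + 160.
The factored form is (b + 4)*(-8 + b)*(b - 5).
b) (b + 4)*(-8 + b)*(b - 5)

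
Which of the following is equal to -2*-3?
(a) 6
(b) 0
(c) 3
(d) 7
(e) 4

-2 * -3 = 6
a) 6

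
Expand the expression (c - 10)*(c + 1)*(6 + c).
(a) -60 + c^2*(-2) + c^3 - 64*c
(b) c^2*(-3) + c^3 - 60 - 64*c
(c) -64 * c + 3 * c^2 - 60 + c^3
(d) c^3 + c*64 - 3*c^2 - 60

Expanding (c - 10)*(c + 1)*(6 + c):
= c^2*(-3) + c^3 - 60 - 64*c
b) c^2*(-3) + c^3 - 60 - 64*c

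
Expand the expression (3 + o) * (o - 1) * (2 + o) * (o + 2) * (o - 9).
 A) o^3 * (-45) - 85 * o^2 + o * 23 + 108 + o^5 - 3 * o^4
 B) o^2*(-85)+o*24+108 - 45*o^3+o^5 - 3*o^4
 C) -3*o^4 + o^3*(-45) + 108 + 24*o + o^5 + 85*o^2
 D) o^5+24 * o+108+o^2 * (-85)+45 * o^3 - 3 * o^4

Expanding (3 + o) * (o - 1) * (2 + o) * (o + 2) * (o - 9):
= o^2*(-85)+o*24+108 - 45*o^3+o^5 - 3*o^4
B) o^2*(-85)+o*24+108 - 45*o^3+o^5 - 3*o^4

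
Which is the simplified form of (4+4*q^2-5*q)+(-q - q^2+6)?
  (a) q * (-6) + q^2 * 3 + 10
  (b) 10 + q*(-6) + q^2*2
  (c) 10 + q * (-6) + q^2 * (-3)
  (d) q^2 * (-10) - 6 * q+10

Adding the polynomials and combining like terms:
(4 + 4*q^2 - 5*q) + (-q - q^2 + 6)
= q * (-6) + q^2 * 3 + 10
a) q * (-6) + q^2 * 3 + 10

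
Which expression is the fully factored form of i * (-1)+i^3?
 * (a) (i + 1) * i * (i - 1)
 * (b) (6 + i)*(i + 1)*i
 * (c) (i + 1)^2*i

We need to factor i * (-1)+i^3.
The factored form is (i + 1) * i * (i - 1).
a) (i + 1) * i * (i - 1)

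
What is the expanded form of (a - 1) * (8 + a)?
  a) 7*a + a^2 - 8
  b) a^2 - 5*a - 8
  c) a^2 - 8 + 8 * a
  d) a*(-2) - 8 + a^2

Expanding (a - 1) * (8 + a):
= 7*a + a^2 - 8
a) 7*a + a^2 - 8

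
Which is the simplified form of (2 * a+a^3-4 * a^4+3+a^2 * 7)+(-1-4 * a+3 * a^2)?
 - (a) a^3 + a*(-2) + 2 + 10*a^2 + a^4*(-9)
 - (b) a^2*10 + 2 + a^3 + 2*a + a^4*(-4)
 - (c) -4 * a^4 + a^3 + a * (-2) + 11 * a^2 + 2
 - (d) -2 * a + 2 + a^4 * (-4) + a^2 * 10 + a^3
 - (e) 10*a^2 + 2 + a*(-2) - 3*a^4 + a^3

Adding the polynomials and combining like terms:
(2*a + a^3 - 4*a^4 + 3 + a^2*7) + (-1 - 4*a + 3*a^2)
= -2 * a + 2 + a^4 * (-4) + a^2 * 10 + a^3
d) -2 * a + 2 + a^4 * (-4) + a^2 * 10 + a^3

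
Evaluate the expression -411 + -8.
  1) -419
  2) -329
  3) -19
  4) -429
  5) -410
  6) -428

-411 + -8 = -419
1) -419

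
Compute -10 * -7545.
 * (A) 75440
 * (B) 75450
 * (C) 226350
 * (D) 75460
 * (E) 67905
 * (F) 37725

-10 * -7545 = 75450
B) 75450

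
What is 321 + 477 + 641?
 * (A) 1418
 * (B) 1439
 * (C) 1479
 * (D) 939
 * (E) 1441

First: 321 + 477 = 798
Then: 798 + 641 = 1439
B) 1439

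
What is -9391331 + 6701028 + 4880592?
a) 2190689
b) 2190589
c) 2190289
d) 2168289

First: -9391331 + 6701028 = -2690303
Then: -2690303 + 4880592 = 2190289
c) 2190289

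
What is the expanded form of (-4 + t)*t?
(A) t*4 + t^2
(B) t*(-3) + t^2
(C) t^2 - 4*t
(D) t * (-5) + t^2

Expanding (-4 + t)*t:
= t^2 - 4*t
C) t^2 - 4*t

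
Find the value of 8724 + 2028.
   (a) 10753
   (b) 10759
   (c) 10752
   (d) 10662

8724 + 2028 = 10752
c) 10752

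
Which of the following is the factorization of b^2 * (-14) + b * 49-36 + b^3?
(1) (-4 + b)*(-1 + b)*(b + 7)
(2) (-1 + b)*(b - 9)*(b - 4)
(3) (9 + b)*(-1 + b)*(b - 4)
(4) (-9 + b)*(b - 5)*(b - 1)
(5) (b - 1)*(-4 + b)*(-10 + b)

We need to factor b^2 * (-14) + b * 49-36 + b^3.
The factored form is (-1 + b)*(b - 9)*(b - 4).
2) (-1 + b)*(b - 9)*(b - 4)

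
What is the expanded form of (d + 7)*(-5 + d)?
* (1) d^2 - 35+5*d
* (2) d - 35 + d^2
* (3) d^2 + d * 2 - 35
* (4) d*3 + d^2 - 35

Expanding (d + 7)*(-5 + d):
= d^2 + d * 2 - 35
3) d^2 + d * 2 - 35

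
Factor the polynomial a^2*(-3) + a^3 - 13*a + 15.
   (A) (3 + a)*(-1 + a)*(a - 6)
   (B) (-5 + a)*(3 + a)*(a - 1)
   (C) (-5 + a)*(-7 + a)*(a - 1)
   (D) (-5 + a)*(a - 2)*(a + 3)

We need to factor a^2*(-3) + a^3 - 13*a + 15.
The factored form is (-5 + a)*(3 + a)*(a - 1).
B) (-5 + a)*(3 + a)*(a - 1)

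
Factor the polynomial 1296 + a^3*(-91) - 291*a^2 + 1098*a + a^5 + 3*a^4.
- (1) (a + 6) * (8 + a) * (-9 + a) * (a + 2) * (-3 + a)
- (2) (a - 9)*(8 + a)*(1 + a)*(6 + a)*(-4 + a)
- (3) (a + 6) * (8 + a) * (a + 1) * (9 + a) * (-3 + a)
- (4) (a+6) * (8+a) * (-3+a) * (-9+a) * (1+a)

We need to factor 1296 + a^3*(-91) - 291*a^2 + 1098*a + a^5 + 3*a^4.
The factored form is (a+6) * (8+a) * (-3+a) * (-9+a) * (1+a).
4) (a+6) * (8+a) * (-3+a) * (-9+a) * (1+a)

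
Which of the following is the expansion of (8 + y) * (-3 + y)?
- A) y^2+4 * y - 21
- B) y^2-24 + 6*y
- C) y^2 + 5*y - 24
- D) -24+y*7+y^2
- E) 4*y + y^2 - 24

Expanding (8 + y) * (-3 + y):
= y^2 + 5*y - 24
C) y^2 + 5*y - 24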